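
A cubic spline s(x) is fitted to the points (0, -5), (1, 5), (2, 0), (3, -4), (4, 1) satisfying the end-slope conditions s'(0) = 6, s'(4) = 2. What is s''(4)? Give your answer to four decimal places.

Write M_i for s''(x_i). With h_i = 1, 1, 1, 1 and divided differences Δ_i = 10, -5, -4, 5, the continuity of s' gives the tridiagonal system
  1·M_0 + 4·M_1 + 1·M_2 = 6(Δ_1 - Δ_0) = -90
  1·M_1 + 4·M_2 + 1·M_3 = 6(Δ_2 - Δ_1) = 6
  1·M_2 + 4·M_3 + 1·M_4 = 6(Δ_3 - Δ_2) = 54
Clamped end conditions give two more equations: 2h_0·M_0 + h_0·M_1 = 6(Δ_0 - s'(0)) = 24 and h_3·M_3 + 2h_3·M_4 = 6(s'(4) - Δ_3) = -18.
Hence M_0 = 191/7, M_1 = -214/7, M_2 = 5, M_3 = 116/7, M_4 = -121/7.

-17.2857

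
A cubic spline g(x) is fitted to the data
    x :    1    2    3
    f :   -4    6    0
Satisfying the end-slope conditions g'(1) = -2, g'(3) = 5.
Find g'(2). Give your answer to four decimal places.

2.2500

Put M_i = g'' at the i-th knot. Here h = (1, 1) and Δ = (10, -6), so the interior equations h_(i-1)·M_(i-1) + 2(h_(i-1)+h_i)·M_i + h_i·M_(i+1) = 6(Δ_i − Δ_(i-1)) read
  1·M_0 + 4·M_1 + 1·M_2 = 6(Δ_1 - Δ_0) = -96
Clamped end conditions give two more equations: 2h_0·M_0 + h_0·M_1 = 6(Δ_0 - g'(1)) = 72 and h_1·M_1 + 2h_1·M_2 = 6(g'(3) - Δ_1) = 66.
Forward elimination and back-substitution give M_0 = 127/2, M_1 = -55, M_2 = 121/2.
On [2, 3], g'(x) = b_1 + 2c_1·(x - 2) + 3d_1·(x - 2)² with b_1 = Δ_1 - h_1(2M_1 + M_2)/6 = 9/4, c_1 = M_1/2 = -55/2, d_1 = (M_2 - M_1)/(6h_1) = 77/4. So g'(2) = 9/4.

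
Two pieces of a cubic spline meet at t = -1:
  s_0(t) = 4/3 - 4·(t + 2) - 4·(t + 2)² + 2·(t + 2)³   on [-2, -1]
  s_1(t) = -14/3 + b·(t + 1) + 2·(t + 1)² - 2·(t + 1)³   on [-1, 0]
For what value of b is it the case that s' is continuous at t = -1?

s_0'(t) = -4 - 8·(t + 2) + 6·(t + 2)², so s_0'(-1) = -6. On the right, s_1'(-1) = b, so b = -6.

-6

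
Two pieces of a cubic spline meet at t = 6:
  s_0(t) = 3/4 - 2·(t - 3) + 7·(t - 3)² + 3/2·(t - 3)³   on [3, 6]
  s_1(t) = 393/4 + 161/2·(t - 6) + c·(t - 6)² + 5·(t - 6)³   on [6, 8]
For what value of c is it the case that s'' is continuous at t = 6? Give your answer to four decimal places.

s_0''(t) = 14 + 9·(t - 3), so s_0''(6) = 41. On the right, s_1''(6) = 2c, so c = 41/2.

20.5000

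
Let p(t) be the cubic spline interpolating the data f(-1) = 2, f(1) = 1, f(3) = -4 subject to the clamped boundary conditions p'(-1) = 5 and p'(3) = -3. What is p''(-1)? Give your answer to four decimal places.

-8.7500

With σ_i denoting the second derivative at x_i, h_i = 2, 2, and Δ_i = (y_(i+1) − y_i)/h_i = -1/2, -5/2:
  2·σ_0 + 8·σ_1 + 2·σ_2 = 6(Δ_1 - Δ_0) = -12
Clamped end conditions give two more equations: 2h_0·σ_0 + h_0·σ_1 = 6(Δ_0 - p'(-1)) = -33 and h_1·σ_1 + 2h_1·σ_2 = 6(p'(3) - Δ_1) = -3.
Forward elimination and back-substitution give σ_0 = -35/4, σ_1 = 1, σ_2 = -5/4.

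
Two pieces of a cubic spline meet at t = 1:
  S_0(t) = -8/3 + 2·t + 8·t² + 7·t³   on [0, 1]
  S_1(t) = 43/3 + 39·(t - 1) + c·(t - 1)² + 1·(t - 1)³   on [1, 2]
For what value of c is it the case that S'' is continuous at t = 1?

29

S_0''(t) = 16 + 42·t, so S_0''(1) = 58. On the right, S_1''(1) = 2c, so c = 29.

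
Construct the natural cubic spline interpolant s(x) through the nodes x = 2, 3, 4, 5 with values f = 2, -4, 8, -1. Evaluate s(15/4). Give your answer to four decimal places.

Let σ_i = s''(x_i). Step sizes h_i = 1, 1, 1; slopes of the chords Δ_i = (y_(i+1) - y_i)/h_i = -6, 12, -9.
  1·σ_0 + 4·σ_1 + 1·σ_2 = 6(Δ_1 - Δ_0) = 108
  1·σ_1 + 4·σ_2 + 1·σ_3 = 6(Δ_2 - Δ_1) = -126
Natural end conditions: σ_0 = σ_3 = 0.
Solving: σ_0 = 0, σ_1 = 186/5, σ_2 = -204/5, σ_3 = 0.
On [3, 4], s(x) = -4 + 32/5·(x - 3) + 93/5·(x - 3)² - 13·(x - 3)³.
With (x - 3) = 3/4: s(15/4) = 1849/320.

5.7781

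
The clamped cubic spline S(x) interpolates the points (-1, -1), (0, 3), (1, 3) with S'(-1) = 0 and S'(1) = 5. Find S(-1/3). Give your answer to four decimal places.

Let σ_i = S''(x_i). Step sizes h_i = 1, 1; slopes of the chords Δ_i = (y_(i+1) - y_i)/h_i = 4, 0.
  1·σ_0 + 4·σ_1 + 1·σ_2 = 6(Δ_1 - Δ_0) = -24
Clamped end conditions give two more equations: 2h_0·σ_0 + h_0·σ_1 = 6(Δ_0 - S'(-1)) = 24 and h_1·σ_1 + 2h_1·σ_2 = 6(S'(1) - Δ_1) = 30.
Hence σ_0 = 41/2, σ_1 = -17, σ_2 = 47/2.
On [-1, 0], S(x) = -1 + 0·(x + 1) + 41/4·(x + 1)² - 25/4·(x + 1)³.
With (x + 1) = 2/3: S(-1/3) = 46/27.

1.7037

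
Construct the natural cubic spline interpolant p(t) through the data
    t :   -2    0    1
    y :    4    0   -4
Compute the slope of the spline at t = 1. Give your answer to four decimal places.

Write σ_i for p''(x_i). With h_i = 2, 1 and divided differences Δ_i = -2, -4, the continuity of p' gives the tridiagonal system
  2·σ_0 + 6·σ_1 + 1·σ_2 = 6(Δ_1 - Δ_0) = -12
Natural end conditions: σ_0 = σ_2 = 0.
Solving the tridiagonal system: σ_0 = 0, σ_1 = -2, σ_2 = 0.
On [0, 1], p'(t) = b_1 + 2c_1·t + 3d_1·t² with b_1 = Δ_1 - h_1(2σ_1 + σ_2)/6 = -10/3, c_1 = σ_1/2 = -1, d_1 = (σ_2 - σ_1)/(6h_1) = 1/3. So p'(1) = -13/3.

-4.3333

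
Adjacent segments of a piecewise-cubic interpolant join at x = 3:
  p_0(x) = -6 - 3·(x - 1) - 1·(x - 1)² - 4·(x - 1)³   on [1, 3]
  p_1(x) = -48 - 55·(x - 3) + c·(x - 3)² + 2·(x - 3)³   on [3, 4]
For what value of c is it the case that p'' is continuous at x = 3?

-25

p_0''(x) = -2 - 24·(x - 1), so p_0''(3) = -50. On the right, p_1''(3) = 2c, so c = -25.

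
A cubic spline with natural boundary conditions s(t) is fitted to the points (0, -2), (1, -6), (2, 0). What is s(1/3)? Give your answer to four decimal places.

Let σ_i = s''(x_i). Step sizes h_i = 1, 1; slopes of the chords Δ_i = (y_(i+1) - y_i)/h_i = -4, 6.
  1·σ_0 + 4·σ_1 + 1·σ_2 = 6(Δ_1 - Δ_0) = 60
Natural end conditions: σ_0 = σ_2 = 0.
Solving: σ_0 = 0, σ_1 = 15, σ_2 = 0.
On [0, 1], s(t) = -2 - 13/2·t + 0·t² + 5/2·t³.
With t = 1/3: s(1/3) = -110/27.

-4.0741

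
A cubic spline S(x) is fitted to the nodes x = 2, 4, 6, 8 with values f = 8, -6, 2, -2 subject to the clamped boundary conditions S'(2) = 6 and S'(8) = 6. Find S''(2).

-29

Write M_i for S''(x_i). With h_i = 2, 2, 2 and divided differences Δ_i = -7, 4, -2, the continuity of S' gives the tridiagonal system
  2·M_0 + 8·M_1 + 2·M_2 = 6(Δ_1 - Δ_0) = 66
  2·M_1 + 8·M_2 + 2·M_3 = 6(Δ_2 - Δ_1) = -36
Clamped end conditions give two more equations: 2h_0·M_0 + h_0·M_1 = 6(Δ_0 - S'(2)) = -78 and h_2·M_2 + 2h_2·M_3 = 6(S'(8) - Δ_2) = 48.
Hence M_0 = -29, M_1 = 19, M_2 = -14, M_3 = 19.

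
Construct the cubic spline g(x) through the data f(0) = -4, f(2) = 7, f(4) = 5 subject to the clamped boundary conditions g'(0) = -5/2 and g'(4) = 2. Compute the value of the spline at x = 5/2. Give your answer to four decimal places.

7.4844

With m_i denoting the second derivative at x_i, h_i = 2, 2, and Δ_i = (y_(i+1) − y_i)/h_i = 11/2, -1:
  2·m_0 + 8·m_1 + 2·m_2 = 6(Δ_1 - Δ_0) = -39
Clamped end conditions give two more equations: 2h_0·m_0 + h_0·m_1 = 6(Δ_0 - g'(0)) = 48 and h_1·m_1 + 2h_1·m_2 = 6(g'(4) - Δ_1) = 18.
Solving: m_0 = 18, m_1 = -12, m_2 = 21/2.
On [2, 4], g(x) = 7 + 7/2·(x - 2) - 6·(x - 2)² + 15/8·(x - 2)³.
With (x - 2) = 1/2: g(5/2) = 479/64.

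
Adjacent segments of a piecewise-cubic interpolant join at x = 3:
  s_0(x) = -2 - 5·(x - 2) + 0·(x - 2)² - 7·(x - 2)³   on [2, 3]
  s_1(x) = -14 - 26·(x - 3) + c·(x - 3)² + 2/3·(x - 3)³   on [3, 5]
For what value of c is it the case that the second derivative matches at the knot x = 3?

-21

s_0''(x) = 0 - 42·(x - 2), so s_0''(3) = -42. On the right, s_1''(3) = 2c, so c = -21.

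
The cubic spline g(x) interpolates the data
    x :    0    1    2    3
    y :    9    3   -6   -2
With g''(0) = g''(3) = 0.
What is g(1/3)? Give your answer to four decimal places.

7.4938

Write M_i for g''(x_i). With h_i = 1, 1, 1 and divided differences Δ_i = -6, -9, 4, the continuity of g' gives the tridiagonal system
  1·M_0 + 4·M_1 + 1·M_2 = 6(Δ_1 - Δ_0) = -18
  1·M_1 + 4·M_2 + 1·M_3 = 6(Δ_2 - Δ_1) = 78
Natural end conditions: M_0 = M_3 = 0.
Hence M_0 = 0, M_1 = -10, M_2 = 22, M_3 = 0.
On [0, 1], g(x) = 9 - 13/3·x + 0·x² - 5/3·x³.
With x = 1/3: g(1/3) = 607/81.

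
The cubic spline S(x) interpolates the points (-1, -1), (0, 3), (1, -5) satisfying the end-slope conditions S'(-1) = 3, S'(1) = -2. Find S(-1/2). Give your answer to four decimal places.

1.7813

Write σ_i for S''(x_i). With h_i = 1, 1 and divided differences Δ_i = 4, -8, the continuity of S' gives the tridiagonal system
  1·σ_0 + 4·σ_1 + 1·σ_2 = 6(Δ_1 - Δ_0) = -72
Clamped end conditions give two more equations: 2h_0·σ_0 + h_0·σ_1 = 6(Δ_0 - S'(-1)) = 6 and h_1·σ_1 + 2h_1·σ_2 = 6(S'(1) - Δ_1) = 36.
Solving the tridiagonal system: σ_0 = 37/2, σ_1 = -31, σ_2 = 67/2.
On [-1, 0], S(x) = -1 + 3·(x + 1) + 37/4·(x + 1)² - 33/4·(x + 1)³.
With (x + 1) = 1/2: S(-1/2) = 57/32.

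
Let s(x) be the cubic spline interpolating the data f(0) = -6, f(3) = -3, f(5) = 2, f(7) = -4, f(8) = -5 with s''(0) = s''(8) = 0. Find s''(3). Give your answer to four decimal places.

Let M_i = s''(x_i). Step sizes h_i = 3, 2, 2, 1; slopes of the chords Δ_i = (y_(i+1) - y_i)/h_i = 1, 5/2, -3, -1.
  3·M_0 + 10·M_1 + 2·M_2 = 6(Δ_1 - Δ_0) = 9
  2·M_1 + 8·M_2 + 2·M_3 = 6(Δ_2 - Δ_1) = -33
  2·M_2 + 6·M_3 + 1·M_4 = 6(Δ_3 - Δ_2) = 12
Natural end conditions: M_0 = M_4 = 0.
Hence M_0 = 0, M_1 = 105/52, M_2 = -291/52, M_3 = 201/52, M_4 = 0.

2.0192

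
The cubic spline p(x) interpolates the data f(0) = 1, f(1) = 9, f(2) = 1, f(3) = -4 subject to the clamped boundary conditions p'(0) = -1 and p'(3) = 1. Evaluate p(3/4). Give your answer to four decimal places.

With M_i denoting the second derivative at x_i, h_i = 1, 1, 1, and Δ_i = (y_(i+1) − y_i)/h_i = 8, -8, -5:
  1·M_0 + 4·M_1 + 1·M_2 = 6(Δ_1 - Δ_0) = -96
  1·M_1 + 4·M_2 + 1·M_3 = 6(Δ_2 - Δ_1) = 18
Clamped end conditions give two more equations: 2h_0·M_0 + h_0·M_1 = 6(Δ_0 - p'(0)) = 54 and h_2·M_2 + 2h_2·M_3 = 6(p'(3) - Δ_2) = 36.
Forward elimination and back-substitution give M_0 = 692/15, M_1 = -574/15, M_2 = 164/15, M_3 = 188/15.
On [0, 1], p(x) = 1 - 1·x + 346/15·x² - 211/15·x³.
With x = 3/4: p(3/4) = 2333/320.

7.2906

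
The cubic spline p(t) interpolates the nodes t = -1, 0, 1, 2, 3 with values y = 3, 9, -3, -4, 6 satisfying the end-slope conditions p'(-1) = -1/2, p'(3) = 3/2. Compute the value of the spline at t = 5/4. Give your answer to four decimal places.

Put M_i = p'' at the i-th knot. Here h = (1, 1, 1, 1) and Δ = (6, -12, -1, 10), so the interior equations h_(i-1)·M_(i-1) + 2(h_(i-1)+h_i)·M_i + h_i·M_(i+1) = 6(Δ_i − Δ_(i-1)) read
  1·M_0 + 4·M_1 + 1·M_2 = 6(Δ_1 - Δ_0) = -108
  1·M_1 + 4·M_2 + 1·M_3 = 6(Δ_2 - Δ_1) = 66
  1·M_2 + 4·M_3 + 1·M_4 = 6(Δ_3 - Δ_2) = 66
Clamped end conditions give two more equations: 2h_0·M_0 + h_0·M_1 = 6(Δ_0 - p'(-1)) = 39 and h_3·M_3 + 2h_3·M_4 = 6(p'(3) - Δ_3) = -51.
Forward elimination and back-substitution give M_0 = 1145/28, M_1 = -599/14, M_2 = 89/4, M_3 = 277/14, M_4 = -991/28.
On [1, 2], p(t) = -3 - 82/7·(t - 1) + 89/8·(t - 1)² - 23/56·(t - 1)³.
With (t - 1) = 1/4: p(5/4) = -18779/3584.

-5.2397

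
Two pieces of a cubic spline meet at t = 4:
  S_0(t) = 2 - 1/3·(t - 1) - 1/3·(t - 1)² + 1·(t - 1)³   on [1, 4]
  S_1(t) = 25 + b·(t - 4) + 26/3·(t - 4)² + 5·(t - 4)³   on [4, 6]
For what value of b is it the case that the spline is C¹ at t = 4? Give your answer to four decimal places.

S_0'(t) = -1/3 - 2/3·(t - 1) + 3·(t - 1)², so S_0'(4) = 74/3. On the right, S_1'(4) = b, so b = 74/3.

24.6667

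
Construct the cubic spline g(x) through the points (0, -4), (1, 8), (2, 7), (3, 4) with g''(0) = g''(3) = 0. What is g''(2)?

2

With M_i denoting the second derivative at x_i, h_i = 1, 1, 1, and Δ_i = (y_(i+1) − y_i)/h_i = 12, -1, -3:
  1·M_0 + 4·M_1 + 1·M_2 = 6(Δ_1 - Δ_0) = -78
  1·M_1 + 4·M_2 + 1·M_3 = 6(Δ_2 - Δ_1) = -12
Natural end conditions: M_0 = M_3 = 0.
Forward elimination and back-substitution give M_0 = 0, M_1 = -20, M_2 = 2, M_3 = 0.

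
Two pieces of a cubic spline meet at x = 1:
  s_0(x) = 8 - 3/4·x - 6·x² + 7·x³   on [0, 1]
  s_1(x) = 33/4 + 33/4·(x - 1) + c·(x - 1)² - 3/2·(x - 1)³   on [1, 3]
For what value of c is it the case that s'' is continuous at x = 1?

s_0''(x) = -12 + 42·x, so s_0''(1) = 30. On the right, s_1''(1) = 2c, so c = 15.

15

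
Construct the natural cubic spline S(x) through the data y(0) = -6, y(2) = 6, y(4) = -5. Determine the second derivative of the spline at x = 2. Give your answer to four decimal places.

Let σ_i = S''(x_i). Step sizes h_i = 2, 2; slopes of the chords Δ_i = (y_(i+1) - y_i)/h_i = 6, -11/2.
  2·σ_0 + 8·σ_1 + 2·σ_2 = 6(Δ_1 - Δ_0) = -69
Natural end conditions: σ_0 = σ_2 = 0.
Hence σ_0 = 0, σ_1 = -69/8, σ_2 = 0.

-8.6250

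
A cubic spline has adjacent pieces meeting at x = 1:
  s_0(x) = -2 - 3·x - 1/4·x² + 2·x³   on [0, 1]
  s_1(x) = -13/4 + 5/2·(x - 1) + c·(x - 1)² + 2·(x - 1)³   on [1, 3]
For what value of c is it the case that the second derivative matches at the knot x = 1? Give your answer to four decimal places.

5.7500

s_0''(x) = -1/2 + 12·x, so s_0''(1) = 23/2. On the right, s_1''(1) = 2c, so c = 23/4.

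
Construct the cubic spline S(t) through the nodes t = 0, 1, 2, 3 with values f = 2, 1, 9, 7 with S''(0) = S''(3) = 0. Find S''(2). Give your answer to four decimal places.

-19.6000

Write M_i for S''(x_i). With h_i = 1, 1, 1 and divided differences Δ_i = -1, 8, -2, the continuity of S' gives the tridiagonal system
  1·M_0 + 4·M_1 + 1·M_2 = 6(Δ_1 - Δ_0) = 54
  1·M_1 + 4·M_2 + 1·M_3 = 6(Δ_2 - Δ_1) = -60
Natural end conditions: M_0 = M_3 = 0.
Solving the tridiagonal system: M_0 = 0, M_1 = 92/5, M_2 = -98/5, M_3 = 0.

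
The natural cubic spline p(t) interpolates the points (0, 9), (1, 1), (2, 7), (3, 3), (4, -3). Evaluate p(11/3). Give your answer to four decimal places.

Write M_i for p''(x_i). With h_i = 1, 1, 1, 1 and divided differences Δ_i = -8, 6, -4, -6, the continuity of p' gives the tridiagonal system
  1·M_0 + 4·M_1 + 1·M_2 = 6(Δ_1 - Δ_0) = 84
  1·M_1 + 4·M_2 + 1·M_3 = 6(Δ_2 - Δ_1) = -60
  1·M_2 + 4·M_3 + 1·M_4 = 6(Δ_3 - Δ_2) = -12
Natural end conditions: M_0 = M_4 = 0.
Solving the tridiagonal system: M_0 = 0, M_1 = 186/7, M_2 = -156/7, M_3 = 18/7, M_4 = 0.
On [3, 4], p(t) = 3 - 48/7·(t - 3) + 9/7·(t - 3)² - 3/7·(t - 3)³.
With (t - 3) = 2/3: p(11/3) = -71/63.

-1.1270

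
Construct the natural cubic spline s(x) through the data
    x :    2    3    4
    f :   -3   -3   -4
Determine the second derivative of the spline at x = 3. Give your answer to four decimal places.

-1.5000

With σ_i denoting the second derivative at x_i, h_i = 1, 1, and Δ_i = (y_(i+1) − y_i)/h_i = 0, -1:
  1·σ_0 + 4·σ_1 + 1·σ_2 = 6(Δ_1 - Δ_0) = -6
Natural end conditions: σ_0 = σ_2 = 0.
Solving: σ_0 = 0, σ_1 = -3/2, σ_2 = 0.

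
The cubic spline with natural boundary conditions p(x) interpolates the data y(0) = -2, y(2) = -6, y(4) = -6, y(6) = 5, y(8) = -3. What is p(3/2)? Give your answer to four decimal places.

-4.9824

With M_i denoting the second derivative at x_i, h_i = 2, 2, 2, 2, and Δ_i = (y_(i+1) − y_i)/h_i = -2, 0, 11/2, -4:
  2·M_0 + 8·M_1 + 2·M_2 = 6(Δ_1 - Δ_0) = 12
  2·M_1 + 8·M_2 + 2·M_3 = 6(Δ_2 - Δ_1) = 33
  2·M_2 + 8·M_3 + 2·M_4 = 6(Δ_3 - Δ_2) = -57
Natural end conditions: M_0 = M_4 = 0.
Solving the tridiagonal system: M_0 = 0, M_1 = -9/112, M_2 = 177/28, M_3 = -975/112, M_4 = 0.
On [0, 2], p(x) = -2 - 221/112·x + 0·x² - 3/448·x³.
With x = 3/2: p(3/2) = -2551/512.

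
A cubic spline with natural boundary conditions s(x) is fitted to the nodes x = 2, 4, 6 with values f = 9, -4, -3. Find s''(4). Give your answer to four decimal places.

5.2500

Let σ_i = s''(x_i). Step sizes h_i = 2, 2; slopes of the chords Δ_i = (y_(i+1) - y_i)/h_i = -13/2, 1/2.
  2·σ_0 + 8·σ_1 + 2·σ_2 = 6(Δ_1 - Δ_0) = 42
Natural end conditions: σ_0 = σ_2 = 0.
Forward elimination and back-substitution give σ_0 = 0, σ_1 = 21/4, σ_2 = 0.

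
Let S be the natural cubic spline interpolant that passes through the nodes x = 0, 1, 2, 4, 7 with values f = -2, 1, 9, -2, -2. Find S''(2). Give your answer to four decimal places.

Put m_i = S'' at the i-th knot. Here h = (1, 1, 2, 3) and Δ = (3, 8, -11/2, 0), so the interior equations h_(i-1)·m_(i-1) + 2(h_(i-1)+h_i)·m_i + h_i·m_(i+1) = 6(Δ_i − Δ_(i-1)) read
  1·m_0 + 4·m_1 + 1·m_2 = 6(Δ_1 - Δ_0) = 30
  1·m_1 + 6·m_2 + 2·m_3 = 6(Δ_2 - Δ_1) = -81
  2·m_2 + 10·m_3 + 3·m_4 = 6(Δ_3 - Δ_2) = 33
Natural end conditions: m_0 = m_4 = 0.
Solving the tridiagonal system: m_0 = 0, m_1 = 1278/107, m_2 = -1902/107, m_3 = 1467/214, m_4 = 0.

-17.7757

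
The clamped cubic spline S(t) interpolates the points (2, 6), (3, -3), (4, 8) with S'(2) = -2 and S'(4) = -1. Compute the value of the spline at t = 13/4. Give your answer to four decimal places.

Put σ_i = S'' at the i-th knot. Here h = (1, 1) and Δ = (-9, 11), so the interior equations h_(i-1)·σ_(i-1) + 2(h_(i-1)+h_i)·σ_i + h_i·σ_(i+1) = 6(Δ_i − Δ_(i-1)) read
  1·σ_0 + 4·σ_1 + 1·σ_2 = 6(Δ_1 - Δ_0) = 120
Clamped end conditions give two more equations: 2h_0·σ_0 + h_0·σ_1 = 6(Δ_0 - S'(2)) = -42 and h_1·σ_1 + 2h_1·σ_2 = 6(S'(4) - Δ_1) = -72.
Solving: σ_0 = -101/2, σ_1 = 59, σ_2 = -131/2.
On [3, 4], S(t) = -3 + 9/4·(t - 3) + 59/2·(t - 3)² - 83/4·(t - 3)³.
With (t - 3) = 1/4: S(13/4) = -235/256.

-0.9180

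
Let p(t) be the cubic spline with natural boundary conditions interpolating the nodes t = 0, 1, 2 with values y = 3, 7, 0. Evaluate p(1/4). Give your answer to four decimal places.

4.6445

Put σ_i = p'' at the i-th knot. Here h = (1, 1) and Δ = (4, -7), so the interior equations h_(i-1)·σ_(i-1) + 2(h_(i-1)+h_i)·σ_i + h_i·σ_(i+1) = 6(Δ_i − Δ_(i-1)) read
  1·σ_0 + 4·σ_1 + 1·σ_2 = 6(Δ_1 - Δ_0) = -66
Natural end conditions: σ_0 = σ_2 = 0.
Solving: σ_0 = 0, σ_1 = -33/2, σ_2 = 0.
On [0, 1], p(t) = 3 + 27/4·t + 0·t² - 11/4·t³.
With t = 1/4: p(1/4) = 1189/256.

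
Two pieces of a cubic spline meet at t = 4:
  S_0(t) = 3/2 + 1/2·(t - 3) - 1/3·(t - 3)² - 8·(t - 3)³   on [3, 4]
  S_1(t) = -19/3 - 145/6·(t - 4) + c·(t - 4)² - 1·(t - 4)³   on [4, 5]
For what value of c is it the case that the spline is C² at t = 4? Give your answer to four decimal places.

S_0''(t) = -2/3 - 48·(t - 3), so S_0''(4) = -146/3. On the right, S_1''(4) = 2c, so c = -73/3.

-24.3333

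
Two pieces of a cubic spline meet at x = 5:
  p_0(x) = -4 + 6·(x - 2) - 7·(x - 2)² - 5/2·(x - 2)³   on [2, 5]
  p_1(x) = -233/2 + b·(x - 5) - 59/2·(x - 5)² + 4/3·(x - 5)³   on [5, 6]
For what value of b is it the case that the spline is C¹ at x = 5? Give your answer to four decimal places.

p_0'(x) = 6 - 14·(x - 2) - 15/2·(x - 2)², so p_0'(5) = -207/2. On the right, p_1'(5) = b, so b = -207/2.

-103.5000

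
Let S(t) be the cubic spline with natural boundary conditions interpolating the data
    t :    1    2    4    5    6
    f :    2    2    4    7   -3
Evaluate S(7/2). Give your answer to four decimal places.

Write m_i for S''(x_i). With h_i = 1, 2, 1, 1 and divided differences Δ_i = 0, 1, 3, -10, the continuity of S' gives the tridiagonal system
  1·m_0 + 6·m_1 + 2·m_2 = 6(Δ_1 - Δ_0) = 6
  2·m_1 + 6·m_2 + 1·m_3 = 6(Δ_2 - Δ_1) = 12
  1·m_2 + 4·m_3 + 1·m_4 = 6(Δ_3 - Δ_2) = -78
Natural end conditions: m_0 = m_4 = 0.
Hence m_0 = 0, m_1 = -57/61, m_2 = 354/61, m_3 = -1278/61, m_4 = 0.
On [2, 4], S(t) = 2 - 19/61·(t - 2) - 57/122·(t - 2)² + 137/244·(t - 2)³.
With (t - 2) = 3/2: S(7/2) = 4639/1952.

2.3765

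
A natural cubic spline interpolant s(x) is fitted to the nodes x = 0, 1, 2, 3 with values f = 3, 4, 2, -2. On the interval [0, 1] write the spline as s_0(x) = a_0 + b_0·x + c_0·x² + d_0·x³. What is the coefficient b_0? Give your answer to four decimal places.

Let m_i = s''(x_i). Step sizes h_i = 1, 1, 1; slopes of the chords Δ_i = (y_(i+1) - y_i)/h_i = 1, -2, -4.
  1·m_0 + 4·m_1 + 1·m_2 = 6(Δ_1 - Δ_0) = -18
  1·m_1 + 4·m_2 + 1·m_3 = 6(Δ_2 - Δ_1) = -12
Natural end conditions: m_0 = m_3 = 0.
Hence m_0 = 0, m_1 = -4, m_2 = -2, m_3 = 0.
On [0, 1], with s_0(x) = a_0 + b_0·x + c_0·x² + d_0·x³: c_0 = m_0/2 = 0, d_0 = (m_1 - m_0)/(6h_0) = -2/3, b_0 = Δ_0 - h_0(2m_0 + m_1)/6 = 5/3.

1.6667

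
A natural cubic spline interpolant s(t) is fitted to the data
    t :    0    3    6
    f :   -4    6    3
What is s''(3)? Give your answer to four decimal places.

-2.1667

With M_i denoting the second derivative at x_i, h_i = 3, 3, and Δ_i = (y_(i+1) − y_i)/h_i = 10/3, -1:
  3·M_0 + 12·M_1 + 3·M_2 = 6(Δ_1 - Δ_0) = -26
Natural end conditions: M_0 = M_2 = 0.
Hence M_0 = 0, M_1 = -13/6, M_2 = 0.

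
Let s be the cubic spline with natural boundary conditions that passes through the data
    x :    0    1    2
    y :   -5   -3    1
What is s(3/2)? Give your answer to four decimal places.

Let M_i = s''(x_i). Step sizes h_i = 1, 1; slopes of the chords Δ_i = (y_(i+1) - y_i)/h_i = 2, 4.
  1·M_0 + 4·M_1 + 1·M_2 = 6(Δ_1 - Δ_0) = 12
Natural end conditions: M_0 = M_2 = 0.
Solving: M_0 = 0, M_1 = 3, M_2 = 0.
On [1, 2], s(x) = -3 + 3·(x - 1) + 3/2·(x - 1)² - 1/2·(x - 1)³.
With (x - 1) = 1/2: s(3/2) = -19/16.

-1.1875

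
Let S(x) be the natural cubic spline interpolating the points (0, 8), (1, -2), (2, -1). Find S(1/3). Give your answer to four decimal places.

Let m_i = S''(x_i). Step sizes h_i = 1, 1; slopes of the chords Δ_i = (y_(i+1) - y_i)/h_i = -10, 1.
  1·m_0 + 4·m_1 + 1·m_2 = 6(Δ_1 - Δ_0) = 66
Natural end conditions: m_0 = m_2 = 0.
Forward elimination and back-substitution give m_0 = 0, m_1 = 33/2, m_2 = 0.
On [0, 1], S(x) = 8 - 51/4·x + 0·x² + 11/4·x³.
With x = 1/3: S(1/3) = 104/27.

3.8519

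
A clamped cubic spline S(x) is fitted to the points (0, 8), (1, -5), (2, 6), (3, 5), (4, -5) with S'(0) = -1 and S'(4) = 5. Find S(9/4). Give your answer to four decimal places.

Let m_i = S''(x_i). Step sizes h_i = 1, 1, 1, 1; slopes of the chords Δ_i = (y_(i+1) - y_i)/h_i = -13, 11, -1, -10.
  1·m_0 + 4·m_1 + 1·m_2 = 6(Δ_1 - Δ_0) = 144
  1·m_1 + 4·m_2 + 1·m_3 = 6(Δ_2 - Δ_1) = -72
  1·m_2 + 4·m_3 + 1·m_4 = 6(Δ_3 - Δ_2) = -54
Clamped end conditions give two more equations: 2h_0·m_0 + h_0·m_1 = 6(Δ_0 - S'(0)) = -72 and h_3·m_3 + 2h_3·m_4 = 6(S'(4) - Δ_3) = 90.
Solving the tridiagonal system: m_0 = -1839/28, m_1 = 831/14, m_2 = -111/4, m_3 = -285/14, m_4 = 1545/28.
On [2, 3], S(x) = 6 + 163/14·(x - 2) - 111/8·(x - 2)² + 69/56·(x - 2)³.
With (x - 2) = 1/4: S(9/4) = 28897/3584.

8.0628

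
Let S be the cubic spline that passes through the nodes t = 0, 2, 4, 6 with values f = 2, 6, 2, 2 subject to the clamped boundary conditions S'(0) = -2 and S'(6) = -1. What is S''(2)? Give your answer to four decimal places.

-6.2667

Write M_i for S''(x_i). With h_i = 2, 2, 2 and divided differences Δ_i = 2, -2, 0, the continuity of S' gives the tridiagonal system
  2·M_0 + 8·M_1 + 2·M_2 = 6(Δ_1 - Δ_0) = -24
  2·M_1 + 8·M_2 + 2·M_3 = 6(Δ_2 - Δ_1) = 12
Clamped end conditions give two more equations: 2h_0·M_0 + h_0·M_1 = 6(Δ_0 - S'(0)) = 24 and h_2·M_2 + 2h_2·M_3 = 6(S'(6) - Δ_2) = -6.
Forward elimination and back-substitution give M_0 = 137/15, M_1 = -94/15, M_2 = 59/15, M_3 = -52/15.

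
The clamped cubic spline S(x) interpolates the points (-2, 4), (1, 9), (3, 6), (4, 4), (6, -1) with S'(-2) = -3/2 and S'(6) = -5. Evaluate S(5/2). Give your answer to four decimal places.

Put M_i = S'' at the i-th knot. Here h = (3, 2, 1, 2) and Δ = (5/3, -3/2, -2, -5/2), so the interior equations h_(i-1)·M_(i-1) + 2(h_(i-1)+h_i)·M_i + h_i·M_(i+1) = 6(Δ_i − Δ_(i-1)) read
  3·M_0 + 10·M_1 + 2·M_2 = 6(Δ_1 - Δ_0) = -19
  2·M_1 + 6·M_2 + 1·M_3 = 6(Δ_2 - Δ_1) = -3
  1·M_2 + 6·M_3 + 2·M_4 = 6(Δ_3 - Δ_2) = -3
Clamped end conditions give two more equations: 2h_0·M_0 + h_0·M_1 = 6(Δ_0 - S'(-2)) = 19 and h_3·M_3 + 2h_3·M_4 = 6(S'(6) - Δ_3) = -15.
Hence M_0 = 2222/453, M_1 = -525/151, M_2 = 159/302, M_3 = 120/151, M_4 = -2505/604.
On [1, 3], S(x) = 9 + 97/151·(x - 1) - 525/302·(x - 1)² + 403/1208·(x - 1)³.
With (x - 1) = 3/2: S(5/2) = 69369/9664.

7.1781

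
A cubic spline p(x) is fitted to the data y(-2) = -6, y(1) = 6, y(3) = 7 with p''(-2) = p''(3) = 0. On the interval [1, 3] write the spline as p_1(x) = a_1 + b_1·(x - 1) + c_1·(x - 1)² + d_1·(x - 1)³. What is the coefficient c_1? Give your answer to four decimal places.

Let σ_i = p''(x_i). Step sizes h_i = 3, 2; slopes of the chords Δ_i = (y_(i+1) - y_i)/h_i = 4, 1/2.
  3·σ_0 + 10·σ_1 + 2·σ_2 = 6(Δ_1 - Δ_0) = -21
Natural end conditions: σ_0 = σ_2 = 0.
Hence σ_0 = 0, σ_1 = -21/10, σ_2 = 0.
On [1, 3], with p_1(x) = a_1 + b_1·(x - 1) + c_1·(x - 1)² + d_1·(x - 1)³: c_1 = σ_1/2 = -21/20, d_1 = (σ_2 - σ_1)/(6h_1) = 7/40, b_1 = Δ_1 - h_1(2σ_1 + σ_2)/6 = 19/10.

-1.0500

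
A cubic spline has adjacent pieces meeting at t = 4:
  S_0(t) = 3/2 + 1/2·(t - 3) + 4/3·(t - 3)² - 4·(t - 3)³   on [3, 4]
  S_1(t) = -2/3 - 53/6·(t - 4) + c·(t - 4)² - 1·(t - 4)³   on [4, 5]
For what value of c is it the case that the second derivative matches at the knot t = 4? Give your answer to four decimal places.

S_0''(t) = 8/3 - 24·(t - 3), so S_0''(4) = -64/3. On the right, S_1''(4) = 2c, so c = -32/3.

-10.6667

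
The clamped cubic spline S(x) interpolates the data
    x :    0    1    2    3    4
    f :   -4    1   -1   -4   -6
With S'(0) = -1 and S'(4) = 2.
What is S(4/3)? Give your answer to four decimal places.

1.2725

Write M_i for S''(x_i). With h_i = 1, 1, 1, 1 and divided differences Δ_i = 5, -2, -3, -2, the continuity of S' gives the tridiagonal system
  1·M_0 + 4·M_1 + 1·M_2 = 6(Δ_1 - Δ_0) = -42
  1·M_1 + 4·M_2 + 1·M_3 = 6(Δ_2 - Δ_1) = -6
  1·M_2 + 4·M_3 + 1·M_4 = 6(Δ_3 - Δ_2) = 6
Clamped end conditions give two more equations: 2h_0·M_0 + h_0·M_1 = 6(Δ_0 - S'(0)) = 36 and h_3·M_3 + 2h_3·M_4 = 6(S'(4) - Δ_3) = 24.
Solving: M_0 = 759/28, M_1 = -255/14, M_2 = 15/4, M_3 = -39/14, M_4 = 375/28.
On [1, 2], S(x) = 1 + 193/56·(x - 1) - 255/28·(x - 1)² + 205/56·(x - 1)³.
With (x - 1) = 1/3: S(4/3) = 481/378.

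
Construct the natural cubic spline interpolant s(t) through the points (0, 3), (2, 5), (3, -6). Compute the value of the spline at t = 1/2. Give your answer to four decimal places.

Write M_i for s''(x_i). With h_i = 2, 1 and divided differences Δ_i = 1, -11, the continuity of s' gives the tridiagonal system
  2·M_0 + 6·M_1 + 1·M_2 = 6(Δ_1 - Δ_0) = -72
Natural end conditions: M_0 = M_2 = 0.
Hence M_0 = 0, M_1 = -12, M_2 = 0.
On [0, 2], s(t) = 3 + 5·t + 0·t² - 1·t³.
With t = 1/2: s(1/2) = 43/8.

5.3750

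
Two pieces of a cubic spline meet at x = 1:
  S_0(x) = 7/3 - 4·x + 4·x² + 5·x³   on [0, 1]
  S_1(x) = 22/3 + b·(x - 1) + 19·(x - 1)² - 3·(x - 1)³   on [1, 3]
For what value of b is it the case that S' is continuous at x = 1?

19

S_0'(x) = -4 + 8·x + 15·x², so S_0'(1) = 19. On the right, S_1'(1) = b, so b = 19.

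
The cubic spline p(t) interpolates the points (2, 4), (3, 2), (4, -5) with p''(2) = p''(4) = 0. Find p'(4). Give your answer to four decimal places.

Let m_i = p''(x_i). Step sizes h_i = 1, 1; slopes of the chords Δ_i = (y_(i+1) - y_i)/h_i = -2, -7.
  1·m_0 + 4·m_1 + 1·m_2 = 6(Δ_1 - Δ_0) = -30
Natural end conditions: m_0 = m_2 = 0.
Solving: m_0 = 0, m_1 = -15/2, m_2 = 0.
On [3, 4], p'(t) = b_1 + 2c_1·(t - 3) + 3d_1·(t - 3)² with b_1 = Δ_1 - h_1(2m_1 + m_2)/6 = -9/2, c_1 = m_1/2 = -15/4, d_1 = (m_2 - m_1)/(6h_1) = 5/4. So p'(4) = -33/4.

-8.2500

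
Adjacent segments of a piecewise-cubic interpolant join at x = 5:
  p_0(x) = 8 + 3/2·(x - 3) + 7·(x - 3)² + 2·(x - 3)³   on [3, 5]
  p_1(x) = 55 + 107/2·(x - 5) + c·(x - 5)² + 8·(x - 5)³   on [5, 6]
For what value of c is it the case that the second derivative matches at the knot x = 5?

19

p_0''(x) = 14 + 12·(x - 3), so p_0''(5) = 38. On the right, p_1''(5) = 2c, so c = 19.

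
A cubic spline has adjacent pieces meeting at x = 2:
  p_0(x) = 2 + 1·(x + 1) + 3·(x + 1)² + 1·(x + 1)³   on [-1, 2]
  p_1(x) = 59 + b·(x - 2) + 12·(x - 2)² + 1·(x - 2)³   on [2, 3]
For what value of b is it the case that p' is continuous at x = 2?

46

p_0'(x) = 1 + 6·(x + 1) + 3·(x + 1)², so p_0'(2) = 46. On the right, p_1'(2) = b, so b = 46.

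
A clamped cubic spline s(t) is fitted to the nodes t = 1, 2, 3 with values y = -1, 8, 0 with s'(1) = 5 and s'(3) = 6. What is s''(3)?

With M_i denoting the second derivative at x_i, h_i = 1, 1, and Δ_i = (y_(i+1) − y_i)/h_i = 9, -8:
  1·M_0 + 4·M_1 + 1·M_2 = 6(Δ_1 - Δ_0) = -102
Clamped end conditions give two more equations: 2h_0·M_0 + h_0·M_1 = 6(Δ_0 - s'(1)) = 24 and h_1·M_1 + 2h_1·M_2 = 6(s'(3) - Δ_1) = 84.
Solving: M_0 = 38, M_1 = -52, M_2 = 68.

68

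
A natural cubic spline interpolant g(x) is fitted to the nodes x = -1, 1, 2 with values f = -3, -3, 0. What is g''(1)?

3

Write M_i for g''(x_i). With h_i = 2, 1 and divided differences Δ_i = 0, 3, the continuity of g' gives the tridiagonal system
  2·M_0 + 6·M_1 + 1·M_2 = 6(Δ_1 - Δ_0) = 18
Natural end conditions: M_0 = M_2 = 0.
Solving the tridiagonal system: M_0 = 0, M_1 = 3, M_2 = 0.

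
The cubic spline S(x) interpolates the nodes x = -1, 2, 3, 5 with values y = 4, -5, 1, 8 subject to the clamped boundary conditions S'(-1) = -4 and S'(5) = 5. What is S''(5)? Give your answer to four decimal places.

5.0714

Let σ_i = S''(x_i). Step sizes h_i = 3, 1, 2; slopes of the chords Δ_i = (y_(i+1) - y_i)/h_i = -3, 6, 7/2.
  3·σ_0 + 8·σ_1 + 1·σ_2 = 6(Δ_1 - Δ_0) = 54
  1·σ_1 + 6·σ_2 + 2·σ_3 = 6(Δ_2 - Δ_1) = -15
Clamped end conditions give two more equations: 2h_0·σ_0 + h_0·σ_1 = 6(Δ_0 - S'(-1)) = 6 and h_2·σ_2 + 2h_2·σ_3 = 6(S'(5) - Δ_2) = 9.
Solving the tridiagonal system: σ_0 = -47/14, σ_1 = 61/7, σ_2 = -79/14, σ_3 = 71/14.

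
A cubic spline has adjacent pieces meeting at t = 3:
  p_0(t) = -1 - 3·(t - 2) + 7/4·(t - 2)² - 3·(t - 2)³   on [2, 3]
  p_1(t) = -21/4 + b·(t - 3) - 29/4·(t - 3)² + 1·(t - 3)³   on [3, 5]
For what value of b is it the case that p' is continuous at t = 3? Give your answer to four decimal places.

-8.5000

p_0'(t) = -3 + 7/2·(t - 2) - 9·(t - 2)², so p_0'(3) = -17/2. On the right, p_1'(3) = b, so b = -17/2.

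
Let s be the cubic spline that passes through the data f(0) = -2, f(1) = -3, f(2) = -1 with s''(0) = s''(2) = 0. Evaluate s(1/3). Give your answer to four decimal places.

-2.5556

Let m_i = s''(x_i). Step sizes h_i = 1, 1; slopes of the chords Δ_i = (y_(i+1) - y_i)/h_i = -1, 2.
  1·m_0 + 4·m_1 + 1·m_2 = 6(Δ_1 - Δ_0) = 18
Natural end conditions: m_0 = m_2 = 0.
Hence m_0 = 0, m_1 = 9/2, m_2 = 0.
On [0, 1], s(x) = -2 - 7/4·x + 0·x² + 3/4·x³.
With x = 1/3: s(1/3) = -23/9.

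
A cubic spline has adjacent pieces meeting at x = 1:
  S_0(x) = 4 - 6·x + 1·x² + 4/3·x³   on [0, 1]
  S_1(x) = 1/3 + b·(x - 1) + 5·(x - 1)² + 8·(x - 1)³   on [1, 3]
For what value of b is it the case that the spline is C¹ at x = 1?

S_0'(x) = -6 + 2·x + 4·x², so S_0'(1) = 0. On the right, S_1'(1) = b, so b = 0.

0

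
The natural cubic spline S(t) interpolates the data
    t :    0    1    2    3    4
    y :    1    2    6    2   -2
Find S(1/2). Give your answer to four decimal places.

Let M_i = S''(x_i). Step sizes h_i = 1, 1, 1, 1; slopes of the chords Δ_i = (y_(i+1) - y_i)/h_i = 1, 4, -4, -4.
  1·M_0 + 4·M_1 + 1·M_2 = 6(Δ_1 - Δ_0) = 18
  1·M_1 + 4·M_2 + 1·M_3 = 6(Δ_2 - Δ_1) = -48
  1·M_2 + 4·M_3 + 1·M_4 = 6(Δ_3 - Δ_2) = 0
Natural end conditions: M_0 = M_4 = 0.
Solving: M_0 = 0, M_1 = 33/4, M_2 = -15, M_3 = 15/4, M_4 = 0.
On [0, 1], S(t) = 1 - 3/8·t + 0·t² + 11/8·t³.
With t = 1/2: S(1/2) = 63/64.

0.9844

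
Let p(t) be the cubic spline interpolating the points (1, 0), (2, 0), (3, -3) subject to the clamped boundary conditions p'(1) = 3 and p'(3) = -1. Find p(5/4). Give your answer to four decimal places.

0.5508

Let M_i = p''(x_i). Step sizes h_i = 1, 1; slopes of the chords Δ_i = (y_(i+1) - y_i)/h_i = 0, -3.
  1·M_0 + 4·M_1 + 1·M_2 = 6(Δ_1 - Δ_0) = -18
Clamped end conditions give two more equations: 2h_0·M_0 + h_0·M_1 = 6(Δ_0 - p'(1)) = -18 and h_1·M_1 + 2h_1·M_2 = 6(p'(3) - Δ_1) = 12.
Forward elimination and back-substitution give M_0 = -13/2, M_1 = -5, M_2 = 17/2.
On [1, 2], p(t) = 0 + 3·(t - 1) - 13/4·(t - 1)² + 1/4·(t - 1)³.
With (t - 1) = 1/4: p(5/4) = 141/256.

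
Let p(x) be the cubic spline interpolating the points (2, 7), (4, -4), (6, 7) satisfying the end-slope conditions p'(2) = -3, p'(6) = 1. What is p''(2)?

-11

Put m_i = p'' at the i-th knot. Here h = (2, 2) and Δ = (-11/2, 11/2), so the interior equations h_(i-1)·m_(i-1) + 2(h_(i-1)+h_i)·m_i + h_i·m_(i+1) = 6(Δ_i − Δ_(i-1)) read
  2·m_0 + 8·m_1 + 2·m_2 = 6(Δ_1 - Δ_0) = 66
Clamped end conditions give two more equations: 2h_0·m_0 + h_0·m_1 = 6(Δ_0 - p'(2)) = -15 and h_1·m_1 + 2h_1·m_2 = 6(p'(6) - Δ_1) = -27.
Solving: m_0 = -11, m_1 = 29/2, m_2 = -14.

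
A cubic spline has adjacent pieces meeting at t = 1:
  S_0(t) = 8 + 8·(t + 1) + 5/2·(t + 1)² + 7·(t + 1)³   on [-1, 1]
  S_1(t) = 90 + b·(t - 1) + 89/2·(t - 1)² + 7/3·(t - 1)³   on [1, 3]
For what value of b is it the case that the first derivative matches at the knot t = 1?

102

S_0'(t) = 8 + 5·(t + 1) + 21·(t + 1)², so S_0'(1) = 102. On the right, S_1'(1) = b, so b = 102.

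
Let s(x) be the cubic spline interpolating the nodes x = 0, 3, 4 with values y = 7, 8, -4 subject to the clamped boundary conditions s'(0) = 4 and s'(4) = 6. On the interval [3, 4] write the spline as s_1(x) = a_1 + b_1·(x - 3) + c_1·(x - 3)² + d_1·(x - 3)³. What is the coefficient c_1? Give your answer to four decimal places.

-9.7500

With σ_i denoting the second derivative at x_i, h_i = 3, 1, and Δ_i = (y_(i+1) − y_i)/h_i = 1/3, -12:
  3·σ_0 + 8·σ_1 + 1·σ_2 = 6(Δ_1 - Δ_0) = -74
Clamped end conditions give two more equations: 2h_0·σ_0 + h_0·σ_1 = 6(Δ_0 - s'(0)) = -22 and h_1·σ_1 + 2h_1·σ_2 = 6(s'(4) - Δ_1) = 108.
Solving the tridiagonal system: σ_0 = 73/12, σ_1 = -39/2, σ_2 = 255/4.
On [3, 4], with s_1(x) = a_1 + b_1·(x - 3) + c_1·(x - 3)² + d_1·(x - 3)³: c_1 = σ_1/2 = -39/4, d_1 = (σ_2 - σ_1)/(6h_1) = 111/8, b_1 = Δ_1 - h_1(2σ_1 + σ_2)/6 = -129/8.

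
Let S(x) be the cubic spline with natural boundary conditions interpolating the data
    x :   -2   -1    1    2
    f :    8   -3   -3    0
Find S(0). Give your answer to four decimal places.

Write σ_i for S''(x_i). With h_i = 1, 2, 1 and divided differences Δ_i = -11, 0, 3, the continuity of S' gives the tridiagonal system
  1·σ_0 + 6·σ_1 + 2·σ_2 = 6(Δ_1 - Δ_0) = 66
  2·σ_1 + 6·σ_2 + 1·σ_3 = 6(Δ_2 - Δ_1) = 18
Natural end conditions: σ_0 = σ_3 = 0.
Solving the tridiagonal system: σ_0 = 0, σ_1 = 45/4, σ_2 = -3/4, σ_3 = 0.
On [-1, 1], S(x) = -3 - 29/4·(x + 1) + 45/8·(x + 1)² - 1·(x + 1)³.
With (x + 1) = 1: S(0) = -45/8.

-5.6250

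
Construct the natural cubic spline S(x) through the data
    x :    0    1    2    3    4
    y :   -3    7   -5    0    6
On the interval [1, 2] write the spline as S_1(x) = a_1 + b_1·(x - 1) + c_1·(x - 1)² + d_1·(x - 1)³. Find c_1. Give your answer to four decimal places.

-21.2679

Let M_i = S''(x_i). Step sizes h_i = 1, 1, 1, 1; slopes of the chords Δ_i = (y_(i+1) - y_i)/h_i = 10, -12, 5, 6.
  1·M_0 + 4·M_1 + 1·M_2 = 6(Δ_1 - Δ_0) = -132
  1·M_1 + 4·M_2 + 1·M_3 = 6(Δ_2 - Δ_1) = 102
  1·M_2 + 4·M_3 + 1·M_4 = 6(Δ_3 - Δ_2) = 6
Natural end conditions: M_0 = M_4 = 0.
Solving the tridiagonal system: M_0 = 0, M_1 = -1191/28, M_2 = 267/7, M_3 = -225/28, M_4 = 0.
On [1, 2], with S_1(x) = a_1 + b_1·(x - 1) + c_1·(x - 1)² + d_1·(x - 1)³: c_1 = M_1/2 = -1191/56, d_1 = (M_2 - M_1)/(6h_1) = 753/56, b_1 = Δ_1 - h_1(2M_1 + M_2)/6 = -117/28.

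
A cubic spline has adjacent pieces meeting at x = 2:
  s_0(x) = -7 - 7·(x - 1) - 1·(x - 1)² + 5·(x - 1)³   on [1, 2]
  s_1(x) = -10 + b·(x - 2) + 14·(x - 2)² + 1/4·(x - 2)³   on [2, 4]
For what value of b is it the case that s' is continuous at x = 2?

6

s_0'(x) = -7 - 2·(x - 1) + 15·(x - 1)², so s_0'(2) = 6. On the right, s_1'(2) = b, so b = 6.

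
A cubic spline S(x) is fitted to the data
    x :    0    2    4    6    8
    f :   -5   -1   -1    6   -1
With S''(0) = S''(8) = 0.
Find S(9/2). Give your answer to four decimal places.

0.6847

Write M_i for S''(x_i). With h_i = 2, 2, 2, 2 and divided differences Δ_i = 2, 0, 7/2, -7/2, the continuity of S' gives the tridiagonal system
  2·M_0 + 8·M_1 + 2·M_2 = 6(Δ_1 - Δ_0) = -12
  2·M_1 + 8·M_2 + 2·M_3 = 6(Δ_2 - Δ_1) = 21
  2·M_2 + 8·M_3 + 2·M_4 = 6(Δ_3 - Δ_2) = -42
Natural end conditions: M_0 = M_4 = 0.
Solving: M_0 = 0, M_1 = -153/56, M_2 = 69/14, M_3 = -363/56, M_4 = 0.
On [4, 6], S(x) = -1 + 19/8·(x - 4) + 69/28·(x - 4)² - 213/224·(x - 4)³.
With (x - 4) = 1/2: S(9/2) = 1227/1792.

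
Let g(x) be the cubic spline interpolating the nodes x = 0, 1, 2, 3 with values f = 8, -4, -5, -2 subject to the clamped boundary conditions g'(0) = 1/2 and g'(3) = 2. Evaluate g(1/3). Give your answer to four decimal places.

5.7630

Put M_i = g'' at the i-th knot. Here h = (1, 1, 1) and Δ = (-12, -1, 3), so the interior equations h_(i-1)·M_(i-1) + 2(h_(i-1)+h_i)·M_i + h_i·M_(i+1) = 6(Δ_i − Δ_(i-1)) read
  1·M_0 + 4·M_1 + 1·M_2 = 6(Δ_1 - Δ_0) = 66
  1·M_1 + 4·M_2 + 1·M_3 = 6(Δ_2 - Δ_1) = 24
Clamped end conditions give two more equations: 2h_0·M_0 + h_0·M_1 = 6(Δ_0 - g'(0)) = -75 and h_2·M_2 + 2h_2·M_3 = 6(g'(3) - Δ_2) = -6.
Solving: M_0 = -262/5, M_1 = 149/5, M_2 = -4/5, M_3 = -13/5.
On [0, 1], g(x) = 8 + 1/2·x - 131/5·x² + 137/10·x³.
With x = 1/3: g(1/3) = 778/135.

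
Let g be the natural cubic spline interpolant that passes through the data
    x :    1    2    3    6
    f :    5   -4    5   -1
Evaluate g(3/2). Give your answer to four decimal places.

-1.3750

With m_i denoting the second derivative at x_i, h_i = 1, 1, 3, and Δ_i = (y_(i+1) − y_i)/h_i = -9, 9, -2:
  1·m_0 + 4·m_1 + 1·m_2 = 6(Δ_1 - Δ_0) = 108
  1·m_1 + 8·m_2 + 3·m_3 = 6(Δ_2 - Δ_1) = -66
Natural end conditions: m_0 = m_3 = 0.
Forward elimination and back-substitution give m_0 = 0, m_1 = 30, m_2 = -12, m_3 = 0.
On [1, 2], g(x) = 5 - 14·(x - 1) + 0·(x - 1)² + 5·(x - 1)³.
With (x - 1) = 1/2: g(3/2) = -11/8.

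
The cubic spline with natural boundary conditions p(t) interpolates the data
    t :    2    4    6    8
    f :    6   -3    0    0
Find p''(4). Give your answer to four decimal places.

5.1000

With M_i denoting the second derivative at x_i, h_i = 2, 2, 2, and Δ_i = (y_(i+1) − y_i)/h_i = -9/2, 3/2, 0:
  2·M_0 + 8·M_1 + 2·M_2 = 6(Δ_1 - Δ_0) = 36
  2·M_1 + 8·M_2 + 2·M_3 = 6(Δ_2 - Δ_1) = -9
Natural end conditions: M_0 = M_3 = 0.
Solving: M_0 = 0, M_1 = 51/10, M_2 = -12/5, M_3 = 0.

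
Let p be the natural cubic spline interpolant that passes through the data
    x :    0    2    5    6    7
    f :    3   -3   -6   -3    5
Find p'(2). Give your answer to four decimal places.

With m_i denoting the second derivative at x_i, h_i = 2, 3, 1, 1, and Δ_i = (y_(i+1) − y_i)/h_i = -3, -1, 3, 8:
  2·m_0 + 10·m_1 + 3·m_2 = 6(Δ_1 - Δ_0) = 12
  3·m_1 + 8·m_2 + 1·m_3 = 6(Δ_2 - Δ_1) = 24
  1·m_2 + 4·m_3 + 1·m_4 = 6(Δ_3 - Δ_2) = 30
Natural end conditions: m_0 = m_4 = 0.
Solving the tridiagonal system: m_0 = 0, m_1 = 87/137, m_2 = 258/137, m_3 = 963/137, m_4 = 0.
On [2, 5], p'(x) = b_1 + 2c_1·(x - 2) + 3d_1·(x - 2)² with b_1 = Δ_1 - h_1(2m_1 + m_2)/6 = -353/137, c_1 = m_1/2 = 87/274, d_1 = (m_2 - m_1)/(6h_1) = 19/274. So p'(2) = -353/137.

-2.5766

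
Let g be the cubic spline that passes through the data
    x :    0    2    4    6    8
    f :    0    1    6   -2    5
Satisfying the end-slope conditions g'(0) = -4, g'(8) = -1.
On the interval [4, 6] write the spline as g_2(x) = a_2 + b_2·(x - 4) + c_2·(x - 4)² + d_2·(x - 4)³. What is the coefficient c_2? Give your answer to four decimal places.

-4.0313

Write M_i for g''(x_i). With h_i = 2, 2, 2, 2 and divided differences Δ_i = 1/2, 5/2, -4, 7/2, the continuity of g' gives the tridiagonal system
  2·M_0 + 8·M_1 + 2·M_2 = 6(Δ_1 - Δ_0) = 12
  2·M_1 + 8·M_2 + 2·M_3 = 6(Δ_2 - Δ_1) = -39
  2·M_2 + 8·M_3 + 2·M_4 = 6(Δ_3 - Δ_2) = 45
Clamped end conditions give two more equations: 2h_0·M_0 + h_0·M_1 = 6(Δ_0 - g'(0)) = 27 and h_3·M_3 + 2h_3·M_4 = 6(g'(8) - Δ_3) = -27.
Solving the tridiagonal system: M_0 = 639/112, M_1 = 117/56, M_2 = -129/16, M_3 = 597/56, M_4 = -1353/112.
On [4, 6], with g_2(x) = a_2 + b_2·(x - 4) + c_2·(x - 4)² + d_2·(x - 4)³: c_2 = M_2/2 = -129/32, d_2 = (M_3 - M_2)/(6h_2) = 699/448, b_2 = Δ_2 - h_2(2M_2 + M_3)/6 = -61/28.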